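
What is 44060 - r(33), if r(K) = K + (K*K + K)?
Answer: 42905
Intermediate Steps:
r(K) = K² + 2*K (r(K) = K + (K² + K) = K + (K + K²) = K² + 2*K)
44060 - r(33) = 44060 - 33*(2 + 33) = 44060 - 33*35 = 44060 - 1*1155 = 44060 - 1155 = 42905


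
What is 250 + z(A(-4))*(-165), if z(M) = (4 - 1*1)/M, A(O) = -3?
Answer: 415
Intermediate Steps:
z(M) = 3/M (z(M) = (4 - 1)/M = 3/M)
250 + z(A(-4))*(-165) = 250 + (3/(-3))*(-165) = 250 + (3*(-⅓))*(-165) = 250 - 1*(-165) = 250 + 165 = 415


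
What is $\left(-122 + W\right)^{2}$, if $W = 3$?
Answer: $14161$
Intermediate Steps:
$\left(-122 + W\right)^{2} = \left(-122 + 3\right)^{2} = \left(-119\right)^{2} = 14161$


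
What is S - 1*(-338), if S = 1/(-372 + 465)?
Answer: 31435/93 ≈ 338.01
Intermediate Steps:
S = 1/93 ≈ 0.010753
S - 1*(-338) = 1/93 - 1*(-338) = 1/93 + 338 = 31435/93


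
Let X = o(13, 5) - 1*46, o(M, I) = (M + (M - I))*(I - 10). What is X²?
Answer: 22801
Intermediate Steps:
o(M, I) = (-10 + I)*(-I + 2*M) (o(M, I) = (-I + 2*M)*(-10 + I) = (-10 + I)*(-I + 2*M))
X = -151 (X = (-1*5² - 20*13 + 10*5 + 2*5*13) - 1*46 = (-1*25 - 260 + 50 + 130) - 46 = (-25 - 260 + 50 + 130) - 46 = -105 - 46 = -151)
X² = (-151)² = 22801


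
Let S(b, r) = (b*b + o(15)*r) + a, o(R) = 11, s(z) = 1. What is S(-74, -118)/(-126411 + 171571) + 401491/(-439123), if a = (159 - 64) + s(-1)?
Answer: -8127260929/9915397340 ≈ -0.81966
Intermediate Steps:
a = 96 (a = (159 - 64) + 1 = 95 + 1 = 96)
S(b, r) = 96 + b**2 + 11*r (S(b, r) = (b*b + 11*r) + 96 = (b**2 + 11*r) + 96 = 96 + b**2 + 11*r)
S(-74, -118)/(-126411 + 171571) + 401491/(-439123) = (96 + (-74)**2 + 11*(-118))/(-126411 + 171571) + 401491/(-439123) = (96 + 5476 - 1298)/45160 + 401491*(-1/439123) = 4274*(1/45160) - 401491/439123 = 2137/22580 - 401491/439123 = -8127260929/9915397340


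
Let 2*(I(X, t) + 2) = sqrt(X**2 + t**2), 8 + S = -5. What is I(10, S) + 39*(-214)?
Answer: -8348 + sqrt(269)/2 ≈ -8339.8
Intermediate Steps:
S = -13 (S = -8 - 5 = -13)
I(X, t) = -2 + sqrt(X**2 + t**2)/2
I(10, S) + 39*(-214) = (-2 + sqrt(10**2 + (-13)**2)/2) + 39*(-214) = (-2 + sqrt(100 + 169)/2) - 8346 = (-2 + sqrt(269)/2) - 8346 = -8348 + sqrt(269)/2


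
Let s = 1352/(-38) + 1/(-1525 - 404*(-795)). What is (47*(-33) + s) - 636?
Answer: -64760494076/29137545 ≈ -2222.6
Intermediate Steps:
s = -1036683161/29137545 (s = 1352*(-1/38) - 1/795/(-1929) = -676/19 - 1/1929*(-1/795) = -676/19 + 1/1533555 = -1036683161/29137545 ≈ -35.579)
(47*(-33) + s) - 636 = (47*(-33) - 1036683161/29137545) - 636 = (-1551 - 1036683161/29137545) - 636 = -46229015456/29137545 - 636 = -64760494076/29137545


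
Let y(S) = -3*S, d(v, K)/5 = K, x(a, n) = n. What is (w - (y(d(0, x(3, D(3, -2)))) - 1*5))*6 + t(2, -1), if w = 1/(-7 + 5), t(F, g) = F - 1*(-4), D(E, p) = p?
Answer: -147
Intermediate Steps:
d(v, K) = 5*K
t(F, g) = 4 + F (t(F, g) = F + 4 = 4 + F)
w = -1/2 (w = 1/(-2) = -1/2 ≈ -0.50000)
(w - (y(d(0, x(3, D(3, -2)))) - 1*5))*6 + t(2, -1) = (-1/2 - (-15*(-2) - 1*5))*6 + (4 + 2) = (-1/2 - (-3*(-10) - 5))*6 + 6 = (-1/2 - (30 - 5))*6 + 6 = (-1/2 - 1*25)*6 + 6 = (-1/2 - 25)*6 + 6 = -51/2*6 + 6 = -153 + 6 = -147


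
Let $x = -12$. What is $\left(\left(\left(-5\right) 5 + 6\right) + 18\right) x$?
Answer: $12$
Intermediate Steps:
$\left(\left(\left(-5\right) 5 + 6\right) + 18\right) x = \left(\left(\left(-5\right) 5 + 6\right) + 18\right) \left(-12\right) = \left(\left(-25 + 6\right) + 18\right) \left(-12\right) = \left(-19 + 18\right) \left(-12\right) = \left(-1\right) \left(-12\right) = 12$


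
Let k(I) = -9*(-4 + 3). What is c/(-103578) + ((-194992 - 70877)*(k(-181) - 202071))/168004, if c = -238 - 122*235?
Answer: 463702036561593/1450126526 ≈ 3.1977e+5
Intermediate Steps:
k(I) = 9 (k(I) = -9*(-1) = 9)
c = -28908 (c = -238 - 28670 = -28908)
c/(-103578) + ((-194992 - 70877)*(k(-181) - 202071))/168004 = -28908/(-103578) + ((-194992 - 70877)*(9 - 202071))/168004 = -28908*(-1/103578) - 265869*(-202062)*(1/168004) = 4818/17263 + 53722021878*(1/168004) = 4818/17263 + 26861010939/84002 = 463702036561593/1450126526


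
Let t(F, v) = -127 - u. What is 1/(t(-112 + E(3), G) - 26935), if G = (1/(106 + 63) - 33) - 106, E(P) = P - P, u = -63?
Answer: -1/26999 ≈ -3.7038e-5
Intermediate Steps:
E(P) = 0
G = -23490/169 (G = (1/169 - 33) - 106 = -5576/169 - 106 = -23490/169 ≈ -138.99)
t(F, v) = -64 (t(F, v) = -127 - 1*(-63) = -127 + 63 = -64)
1/(t(-112 + E(3), G) - 26935) = 1/(-64 - 26935) = 1/(-26999) = -1/26999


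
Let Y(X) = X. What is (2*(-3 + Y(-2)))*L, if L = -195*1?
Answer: 1950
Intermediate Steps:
L = -195
(2*(-3 + Y(-2)))*L = (2*(-3 - 2))*(-195) = (2*(-5))*(-195) = -10*(-195) = 1950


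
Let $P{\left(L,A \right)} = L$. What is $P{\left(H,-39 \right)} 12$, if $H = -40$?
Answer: $-480$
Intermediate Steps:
$P{\left(H,-39 \right)} 12 = \left(-40\right) 12 = -480$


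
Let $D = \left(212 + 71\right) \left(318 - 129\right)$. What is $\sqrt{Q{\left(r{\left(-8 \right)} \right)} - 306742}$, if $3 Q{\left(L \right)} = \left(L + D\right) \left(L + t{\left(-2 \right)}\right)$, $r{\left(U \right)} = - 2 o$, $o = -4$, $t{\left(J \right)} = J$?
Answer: $2 i \sqrt{49938} \approx 446.94 i$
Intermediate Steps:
$D = 53487$ ($D = 283 \cdot 189 = 53487$)
$r{\left(U \right)} = 8$ ($r{\left(U \right)} = \left(-2\right) \left(-4\right) = 8$)
$Q{\left(L \right)} = \frac{\left(-2 + L\right) \left(53487 + L\right)}{3}$ ($Q{\left(L \right)} = \frac{\left(L + 53487\right) \left(L - 2\right)}{3} = \frac{\left(53487 + L\right) \left(-2 + L\right)}{3} = \frac{\left(-2 + L\right) \left(53487 + L\right)}{3}$)
$\sqrt{Q{\left(r{\left(-8 \right)} \right)} - 306742} = \sqrt{\left(-35658 + \frac{8^{2}}{3} + \frac{53485}{3} \cdot 8\right) - 306742} = \sqrt{\left(-35658 + \frac{1}{3} \cdot 64 + \frac{427880}{3}\right) - 306742} = \sqrt{\left(-35658 + \frac{64}{3} + \frac{427880}{3}\right) - 306742} = \sqrt{106990 - 306742} = \sqrt{-199752} = 2 i \sqrt{49938}$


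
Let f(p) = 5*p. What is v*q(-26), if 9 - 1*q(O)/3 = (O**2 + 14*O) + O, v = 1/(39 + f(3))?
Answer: -277/18 ≈ -15.389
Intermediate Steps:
v = 1/54 (v = 1/(39 + 5*3) = 1/(39 + 15) = 1/54 ≈ 0.018519)
q(O) = 27 - 45*O - 3*O**2 (q(O) = 27 - 3*((O**2 + 14*O) + O) = 27 - 3*(O**2 + 15*O) = 27 + (-45*O - 3*O**2) = 27 - 45*O - 3*O**2)
v*q(-26) = (27 - 45*(-26) - 3*(-26)**2)/54 = (27 + 1170 - 3*676)/54 = (27 + 1170 - 2028)/54 = (1/54)*(-831) = -277/18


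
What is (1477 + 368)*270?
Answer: 498150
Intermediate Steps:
(1477 + 368)*270 = 1845*270 = 498150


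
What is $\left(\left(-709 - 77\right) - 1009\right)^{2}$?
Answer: $3222025$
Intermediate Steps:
$\left(\left(-709 - 77\right) - 1009\right)^{2} = \left(-786 - 1009\right)^{2} = \left(-1795\right)^{2} = 3222025$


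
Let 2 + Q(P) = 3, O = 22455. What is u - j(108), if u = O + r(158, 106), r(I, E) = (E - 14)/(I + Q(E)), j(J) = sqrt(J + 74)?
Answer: 3570437/159 - sqrt(182) ≈ 22442.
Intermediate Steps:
Q(P) = 1 (Q(P) = -2 + 3 = 1)
j(J) = sqrt(74 + J)
r(I, E) = (-14 + E)/(1 + I) (r(I, E) = (E - 14)/(I + 1) = (-14 + E)/(1 + I))
u = 3570437/159 (u = 22455 + (-14 + 106)/(1 + 158) = 22455 + 92/159 = 3570437/159 ≈ 22456.)
u - j(108) = 3570437/159 - sqrt(74 + 108) = 3570437/159 - sqrt(182)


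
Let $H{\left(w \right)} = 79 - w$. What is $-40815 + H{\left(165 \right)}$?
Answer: $-40901$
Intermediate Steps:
$-40815 + H{\left(165 \right)} = -40815 + \left(79 - 165\right) = -40815 - 86 = -40901$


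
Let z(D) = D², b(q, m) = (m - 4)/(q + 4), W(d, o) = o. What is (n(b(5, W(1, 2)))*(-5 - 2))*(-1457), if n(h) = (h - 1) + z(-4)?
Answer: 1356467/9 ≈ 1.5072e+5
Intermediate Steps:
b(q, m) = (-4 + m)/(4 + q)
n(h) = 15 + h (n(h) = (h - 1) + (-4)² = (-1 + h) + 16 = 15 + h)
(n(b(5, W(1, 2)))*(-5 - 2))*(-1457) = ((15 + (-4 + 2)/(4 + 5))*(-5 - 2))*(-1457) = ((15 - 2/9)*(-7))*(-1457) = ((133/9)*(-7))*(-1457) = -931/9*(-1457) = 1356467/9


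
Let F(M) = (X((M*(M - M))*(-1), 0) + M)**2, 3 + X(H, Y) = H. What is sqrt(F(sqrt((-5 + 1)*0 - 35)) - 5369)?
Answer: sqrt(-5369 + (-3 + I*sqrt(35))**2) ≈ 0.2416 - 73.451*I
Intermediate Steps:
X(H, Y) = -3 + H
F(M) = (-3 + M)**2 (F(M) = ((-3 + (M*(M - M))*(-1)) + M)**2 = ((-3 + (M*0)*(-1)) + M)**2 = ((-3 + 0*(-1)) + M)**2 = ((-3 + 0) + M)**2 = (-3 + M)**2)
sqrt(F(sqrt((-5 + 1)*0 - 35)) - 5369) = sqrt((-3 + sqrt((-5 + 1)*0 - 35))**2 - 5369) = sqrt((-3 + sqrt(-4*0 - 35))**2 - 5369) = sqrt((-3 + sqrt(0 - 35))**2 - 5369) = sqrt((-3 + sqrt(-35))**2 - 5369) = sqrt((-3 + I*sqrt(35))**2 - 5369) = sqrt(-5369 + (-3 + I*sqrt(35))**2)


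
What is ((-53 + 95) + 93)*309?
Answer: 41715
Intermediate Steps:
((-53 + 95) + 93)*309 = (42 + 93)*309 = 135*309 = 41715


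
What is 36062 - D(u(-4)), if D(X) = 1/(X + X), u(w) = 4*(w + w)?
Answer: 2307969/64 ≈ 36062.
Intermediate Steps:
u(w) = 8*w (u(w) = 4*(2*w) = 8*w)
D(X) = 1/(2*X)
36062 - D(u(-4)) = 36062 - 1/(2*(8*(-4))) = 36062 - 1/(2*(-32)) = 36062 - (-1)/(2*32) = 36062 - 1*(-1/64) = 36062 + 1/64 = 2307969/64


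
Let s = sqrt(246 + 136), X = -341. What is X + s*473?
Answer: -341 + 473*sqrt(382) ≈ 8903.7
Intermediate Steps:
s = sqrt(382) ≈ 19.545
X + s*473 = -341 + sqrt(382)*473 = -341 + 473*sqrt(382)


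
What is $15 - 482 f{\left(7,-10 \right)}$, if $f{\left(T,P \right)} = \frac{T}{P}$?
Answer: $\frac{1762}{5} \approx 352.4$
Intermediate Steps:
$15 - 482 f{\left(7,-10 \right)} = 15 - 482 \frac{7}{-10} = 15 - 482 \cdot 7 \left(- \frac{1}{10}\right) = 15 - - \frac{1687}{5} = 15 + \frac{1687}{5} = \frac{1762}{5}$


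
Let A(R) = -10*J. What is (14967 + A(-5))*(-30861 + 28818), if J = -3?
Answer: -30638871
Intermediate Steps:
A(R) = 30 (A(R) = -10*(-3) = 30)
(14967 + A(-5))*(-30861 + 28818) = (14967 + 30)*(-30861 + 28818) = 14997*(-2043) = -30638871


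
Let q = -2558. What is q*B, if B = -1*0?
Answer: 0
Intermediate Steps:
B = 0
q*B = -2558*0 = 0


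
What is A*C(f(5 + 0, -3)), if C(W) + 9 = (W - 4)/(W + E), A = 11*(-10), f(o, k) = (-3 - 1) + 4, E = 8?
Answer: 1045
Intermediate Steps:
f(o, k) = 0 (f(o, k) = -4 + 4 = 0)
A = -110
C(W) = -9 + (-4 + W)/(8 + W) (C(W) = -9 + (W - 4)/(W + 8) = -9 + (-4 + W)/(8 + W))
A*C(f(5 + 0, -3)) = -440*(-19 - 2*0)/(8 + 0) = -440*(-19 + 0)/8 = -440*(-19)/8 = -110*(-19/2) = 1045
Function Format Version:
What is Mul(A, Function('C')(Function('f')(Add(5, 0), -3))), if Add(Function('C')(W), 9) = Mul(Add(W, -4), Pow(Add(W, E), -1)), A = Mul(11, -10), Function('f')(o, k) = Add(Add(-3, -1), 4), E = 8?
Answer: 1045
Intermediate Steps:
Function('f')(o, k) = 0 (Function('f')(o, k) = Add(-4, 4) = 0)
A = -110
Function('C')(W) = Add(-9, Mul(Pow(Add(8, W), -1), Add(-4, W))) (Function('C')(W) = Add(-9, Mul(Add(W, -4), Pow(Add(W, 8), -1))) = Add(-9, Mul(Add(-4, W), Pow(Add(8, W), -1))) = Add(-9, Mul(Pow(Add(8, W), -1), Add(-4, W))))
Mul(A, Function('C')(Function('f')(Add(5, 0), -3))) = Mul(-110, Mul(4, Pow(Add(8, 0), -1), Add(-19, Mul(-2, 0)))) = Mul(-110, Mul(4, Pow(8, -1), Add(-19, 0))) = Mul(-110, Mul(4, Rational(1, 8), -19)) = Mul(-110, Rational(-19, 2)) = 1045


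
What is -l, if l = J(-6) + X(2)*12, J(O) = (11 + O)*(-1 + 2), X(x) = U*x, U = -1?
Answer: 19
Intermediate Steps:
X(x) = -x
J(O) = 11 + O (J(O) = (11 + O)*1 = 11 + O)
l = -19 (l = (11 - 6) - 1*2*12 = 5 - 2*12 = 5 - 24 = -19)
-l = -1*(-19) = 19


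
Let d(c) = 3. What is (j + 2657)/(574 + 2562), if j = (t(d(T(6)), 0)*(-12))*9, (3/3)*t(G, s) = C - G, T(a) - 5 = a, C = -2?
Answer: 3197/3136 ≈ 1.0195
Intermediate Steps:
T(a) = 5 + a
t(G, s) = -2 - G
j = 540 (j = ((-2 - 1*3)*(-12))*9 = ((-2 - 3)*(-12))*9 = -5*(-12)*9 = 60*9 = 540)
(j + 2657)/(574 + 2562) = (540 + 2657)/(574 + 2562) = 3197/3136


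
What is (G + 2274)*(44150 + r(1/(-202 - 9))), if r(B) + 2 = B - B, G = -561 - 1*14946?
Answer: -584210484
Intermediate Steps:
G = -15507 (G = -561 - 14946 = -15507)
r(B) = -2 (r(B) = -2 + (B - B) = -2 + 0 = -2)
(G + 2274)*(44150 + r(1/(-202 - 9))) = (-15507 + 2274)*(44150 - 2) = -13233*44148 = -584210484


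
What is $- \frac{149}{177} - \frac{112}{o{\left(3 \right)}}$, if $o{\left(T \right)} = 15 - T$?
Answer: $- \frac{1801}{177} \approx -10.175$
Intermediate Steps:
$- \frac{149}{177} - \frac{112}{o{\left(3 \right)}} = - \frac{149}{177} - \frac{112}{15 - 3} = \left(-149\right) \frac{1}{177} - \frac{112}{15 - 3} = - \frac{149}{177} - \frac{112}{12} = - \frac{149}{177} - \frac{28}{3} = - \frac{1801}{177}$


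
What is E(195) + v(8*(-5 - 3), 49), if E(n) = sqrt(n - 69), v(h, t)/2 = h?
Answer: -128 + 3*sqrt(14) ≈ -116.78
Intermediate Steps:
v(h, t) = 2*h
E(n) = sqrt(-69 + n)
E(195) + v(8*(-5 - 3), 49) = sqrt(-69 + 195) + 2*(8*(-5 - 3)) = sqrt(126) + 2*(8*(-8)) = 3*sqrt(14) + 2*(-64) = 3*sqrt(14) - 128 = -128 + 3*sqrt(14)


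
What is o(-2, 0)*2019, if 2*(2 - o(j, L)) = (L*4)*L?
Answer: 4038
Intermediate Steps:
o(j, L) = 2 - 2*L**2 (o(j, L) = 2 - L*4*L/2 = 2 - 4*L*L/2 = 2 - 2*L**2)
o(-2, 0)*2019 = (2 - 2*0**2)*2019 = (2 - 2*0)*2019 = (2 + 0)*2019 = 2*2019 = 4038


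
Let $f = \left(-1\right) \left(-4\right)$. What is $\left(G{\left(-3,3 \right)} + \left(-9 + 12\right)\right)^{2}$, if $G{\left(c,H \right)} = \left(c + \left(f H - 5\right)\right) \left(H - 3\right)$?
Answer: $9$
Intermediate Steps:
$f = 4$
$G{\left(c,H \right)} = \left(-3 + H\right) \left(-5 + c + 4 H\right)$ ($G{\left(c,H \right)} = \left(c + \left(4 H - 5\right)\right) \left(H - 3\right) = \left(c + \left(-5 + 4 H\right)\right) \left(-3 + H\right) = \left(-5 + c + 4 H\right) \left(-3 + H\right) = \left(-3 + H\right) \left(-5 + c + 4 H\right)$)
$\left(G{\left(-3,3 \right)} + \left(-9 + 12\right)\right)^{2} = \left(\left(15 - 51 - -9 + 4 \cdot 3^{2} + 3 \left(-3\right)\right) + \left(-9 + 12\right)\right)^{2} = \left(\left(15 - 51 + 9 + 4 \cdot 9 - 9\right) + 3\right)^{2} = \left(\left(15 - 51 + 9 + 36 - 9\right) + 3\right)^{2} = \left(0 + 3\right)^{2} = 3^{2} = 9$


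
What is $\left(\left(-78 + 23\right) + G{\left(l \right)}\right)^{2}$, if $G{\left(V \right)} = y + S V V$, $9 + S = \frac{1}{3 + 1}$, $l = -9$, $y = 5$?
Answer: $\frac{9211225}{16} \approx 5.757 \cdot 10^{5}$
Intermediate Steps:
$S = - \frac{35}{4}$ ($S = -9 + \frac{1}{3 + 1} = -9 + \frac{1}{4} = - \frac{35}{4} \approx -8.75$)
$G{\left(V \right)} = 5 - \frac{35 V^{2}}{4}$ ($G{\left(V \right)} = 5 + - \frac{35 V}{4} V = 5 - \frac{35 V^{2}}{4}$)
$\left(\left(-78 + 23\right) + G{\left(l \right)}\right)^{2} = \left(\left(-78 + 23\right) + \left(5 - \frac{35 \left(-9\right)^{2}}{4}\right)\right)^{2} = \left(-55 + \left(5 - \frac{2835}{4}\right)\right)^{2} = \left(-55 - \frac{2815}{4}\right)^{2} = \left(- \frac{3035}{4}\right)^{2} = \frac{9211225}{16}$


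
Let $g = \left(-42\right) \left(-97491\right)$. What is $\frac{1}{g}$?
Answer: $\frac{1}{4094622} \approx 2.4422 \cdot 10^{-7}$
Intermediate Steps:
$g = 4094622$
$\frac{1}{g} = \frac{1}{4094622}$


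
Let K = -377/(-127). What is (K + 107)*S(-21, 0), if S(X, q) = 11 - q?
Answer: 153626/127 ≈ 1209.7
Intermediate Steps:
K = 377/127 (K = -377*(-1/127) = 377/127 ≈ 2.9685)
(K + 107)*S(-21, 0) = (377/127 + 107)*(11 - 1*0) = 13966*(11 + 0)/127 = (13966/127)*11 = 153626/127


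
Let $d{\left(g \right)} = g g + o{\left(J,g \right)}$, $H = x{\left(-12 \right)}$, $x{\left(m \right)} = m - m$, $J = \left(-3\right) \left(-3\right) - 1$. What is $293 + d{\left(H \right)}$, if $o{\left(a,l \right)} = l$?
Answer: $293$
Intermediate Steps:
$J = 8$ ($J = 9 - 1 = 8$)
$x{\left(m \right)} = 0$
$H = 0$
$d{\left(g \right)} = g + g^{2}$ ($d{\left(g \right)} = g g + g = g^{2} + g = g + g^{2}$)
$293 + d{\left(H \right)} = 293 + 0 \left(1 + 0\right) = 293 + 0 \cdot 1 = 293 + 0 = 293$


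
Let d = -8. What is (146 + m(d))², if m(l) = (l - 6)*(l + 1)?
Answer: 59536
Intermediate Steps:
m(l) = (1 + l)*(-6 + l) (m(l) = (-6 + l)*(1 + l) = (1 + l)*(-6 + l))
(146 + m(d))² = (146 + (-6 + (-8)² - 5*(-8)))² = (146 + (-6 + 64 + 40))² = (146 + 98)² = 244² = 59536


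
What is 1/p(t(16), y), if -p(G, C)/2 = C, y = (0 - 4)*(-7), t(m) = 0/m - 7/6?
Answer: -1/56 ≈ -0.017857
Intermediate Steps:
t(m) = -7/6 (t(m) = 0 - 7*1/6 = 0 - 7/6 = -7/6)
y = 28 (y = -4*(-7) = 28)
p(G, C) = -2*C
1/p(t(16), y) = 1/(-2*28) = 1/(-56) = -1/56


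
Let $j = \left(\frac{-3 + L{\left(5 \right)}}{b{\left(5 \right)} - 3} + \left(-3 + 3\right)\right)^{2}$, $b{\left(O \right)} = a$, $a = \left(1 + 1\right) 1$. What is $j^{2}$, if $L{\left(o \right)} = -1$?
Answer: $256$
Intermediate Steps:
$a = 2$ ($a = 2 \cdot 1 = 2$)
$b{\left(O \right)} = 2$
$j = 16$ ($j = \left(\frac{-3 - 1}{2 - 3} + \left(-3 + 3\right)\right)^{2} = \left(- \frac{4}{-1} + 0\right)^{2} = \left(\left(-4\right) \left(-1\right) + 0\right)^{2} = \left(4 + 0\right)^{2} = 4^{2} = 16$)
$j^{2} = 16^{2} = 256$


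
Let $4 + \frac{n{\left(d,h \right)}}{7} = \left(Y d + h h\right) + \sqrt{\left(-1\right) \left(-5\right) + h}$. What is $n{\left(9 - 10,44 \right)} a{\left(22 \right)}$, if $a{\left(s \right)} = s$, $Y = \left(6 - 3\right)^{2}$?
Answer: $297220$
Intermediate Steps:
$Y = 9$ ($Y = 3^{2} = 9$)
$n{\left(d,h \right)} = -28 + 7 h^{2} + 7 \sqrt{5 + h} + 63 d$ ($n{\left(d,h \right)} = -28 + 7 \left(\left(9 d + h h\right) + \sqrt{\left(-1\right) \left(-5\right) + h}\right) = -28 + 7 \left(\left(9 d + h^{2}\right) + \sqrt{5 + h}\right) = -28 + 7 \left(\left(h^{2} + 9 d\right) + \sqrt{5 + h}\right) = -28 + 7 \left(h^{2} + \sqrt{5 + h} + 9 d\right) = -28 + \left(7 h^{2} + 7 \sqrt{5 + h} + 63 d\right) = -28 + 7 h^{2} + 7 \sqrt{5 + h} + 63 d$)
$n{\left(9 - 10,44 \right)} a{\left(22 \right)} = \left(-28 + 7 \cdot 44^{2} + 7 \sqrt{5 + 44} + 63 \left(9 - 10\right)\right) 22 = \left(-28 + 7 \cdot 1936 + 7 \sqrt{49} + 63 \left(-1\right)\right) 22 = \left(-28 + 13552 + 7 \cdot 7 - 63\right) 22 = \left(-28 + 13552 + 49 - 63\right) 22 = 13510 \cdot 22 = 297220$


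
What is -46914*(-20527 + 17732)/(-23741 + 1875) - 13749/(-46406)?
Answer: -234025728621/39027446 ≈ -5996.4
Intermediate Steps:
-46914*(-20527 + 17732)/(-23741 + 1875) - 13749/(-46406) = -46914/((-21866/(-2795))) - 13749*(-1/46406) = -46914/((-21866*(-1/2795))) + 13749/46406 = -46914/1682/215 + 13749/46406 = -46914*215/1682 + 13749/46406 = -5043255/841 + 13749/46406 = -234025728621/39027446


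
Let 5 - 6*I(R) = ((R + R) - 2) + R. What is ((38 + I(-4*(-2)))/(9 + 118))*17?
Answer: 3587/762 ≈ 4.7074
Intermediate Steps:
I(R) = 7/6 - R/2 (I(R) = ⅚ - (((R + R) - 2) + R)/6 = ⅚ - ((2*R - 2) + R)/6 = ⅚ - ((-2 + 2*R) + R)/6 = ⅚ - (-2 + 3*R)/6 = ⅚ + (⅓ - R/2) = 7/6 - R/2)
((38 + I(-4*(-2)))/(9 + 118))*17 = ((38 + (7/6 - (-2)*(-2)))/(9 + 118))*17 = ((38 + (7/6 - ½*8))/127)*17 = ((38 + (7/6 - 4))*(1/127))*17 = ((38 - 17/6)*(1/127))*17 = ((211/6)*(1/127))*17 = (211/762)*17 = 3587/762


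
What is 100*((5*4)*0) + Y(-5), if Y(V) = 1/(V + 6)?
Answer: 1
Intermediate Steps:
Y(V) = 1/(6 + V)
100*((5*4)*0) + Y(-5) = 100*((5*4)*0) + 1/(6 - 5) = 100*(20*0) + 1/1 = 100*0 + 1 = 0 + 1 = 1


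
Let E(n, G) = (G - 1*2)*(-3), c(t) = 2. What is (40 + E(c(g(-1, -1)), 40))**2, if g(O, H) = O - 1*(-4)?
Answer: 5476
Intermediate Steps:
g(O, H) = 4 + O (g(O, H) = O + 4 = 4 + O)
E(n, G) = 6 - 3*G (E(n, G) = (G - 2)*(-3) = (-2 + G)*(-3) = 6 - 3*G)
(40 + E(c(g(-1, -1)), 40))**2 = (40 + (6 - 3*40))**2 = (40 + (6 - 120))**2 = (40 - 114)**2 = (-74)**2 = 5476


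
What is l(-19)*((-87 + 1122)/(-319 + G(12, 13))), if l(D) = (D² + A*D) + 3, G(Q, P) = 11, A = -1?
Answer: -396405/308 ≈ -1287.0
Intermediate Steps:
l(D) = 3 + D² - D (l(D) = (D² - D) + 3 = 3 + D² - D)
l(-19)*((-87 + 1122)/(-319 + G(12, 13))) = (3 + (-19)² - 1*(-19))*((-87 + 1122)/(-319 + 11)) = (3 + 361 + 19)*(1035/(-308)) = 383*(1035*(-1/308)) = 383*(-1035/308) = -396405/308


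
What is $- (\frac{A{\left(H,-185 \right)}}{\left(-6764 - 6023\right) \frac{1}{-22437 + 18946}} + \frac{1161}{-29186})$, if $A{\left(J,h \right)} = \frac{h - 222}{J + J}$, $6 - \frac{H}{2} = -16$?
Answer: $\frac{1944316859}{1492805528} \approx 1.3025$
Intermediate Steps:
$H = 44$ ($H = 12 - -32 = 12 + 32 = 44$)
$A{\left(J,h \right)} = \frac{-222 + h}{2 J}$
$- (\frac{A{\left(H,-185 \right)}}{\left(-6764 - 6023\right) \frac{1}{-22437 + 18946}} + \frac{1161}{-29186}) = - (\frac{\frac{1}{2} \cdot \frac{1}{44} \left(-222 - 185\right)}{\left(-6764 - 6023\right) \frac{1}{-22437 + 18946}} + \frac{1161}{-29186}) = - (\frac{\frac{1}{2} \cdot \frac{1}{44} \left(-407\right)}{\left(-12787\right) \frac{1}{-3491}} + 1161 \left(- \frac{1}{29186}\right)) = - (- \frac{37}{8 \left(\left(-12787\right) \left(- \frac{1}{3491}\right)\right)} - \frac{1161}{29186}) = - (- \frac{37}{8 \cdot \frac{12787}{3491}} - \frac{1161}{29186}) = - (\left(- \frac{37}{8}\right) \frac{3491}{12787} - \frac{1161}{29186}) = - (- \frac{129167}{102296} - \frac{1161}{29186}) = \left(-1\right) \left(- \frac{1944316859}{1492805528}\right) = \frac{1944316859}{1492805528}$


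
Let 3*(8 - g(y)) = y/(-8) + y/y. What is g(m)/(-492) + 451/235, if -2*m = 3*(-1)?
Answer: 10563631/5549760 ≈ 1.9034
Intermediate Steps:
m = 3/2 (m = -3*(-1)/2 = -½*(-3) = 3/2 ≈ 1.5000)
g(y) = 23/3 + y/24 (g(y) = 8 - (y/(-8) + y/y)/3 = 8 - (y*(-⅛) + 1)/3 = 8 - (-y/8 + 1)/3 = 8 - (1 - y/8)/3 = 8 + (-⅓ + y/24) = 23/3 + y/24)
g(m)/(-492) + 451/235 = (23/3 + (1/24)*(3/2))/(-492) + 451/235 = (23/3 + 1/16)*(-1/492) + 451*(1/235) = (371/48)*(-1/492) + 451/235 = -371/23616 + 451/235 = 10563631/5549760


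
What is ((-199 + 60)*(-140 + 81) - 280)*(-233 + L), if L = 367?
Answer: 1061414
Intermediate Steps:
((-199 + 60)*(-140 + 81) - 280)*(-233 + L) = ((-199 + 60)*(-140 + 81) - 280)*(-233 + 367) = (-139*(-59) - 280)*134 = (8201 - 280)*134 = 7921*134 = 1061414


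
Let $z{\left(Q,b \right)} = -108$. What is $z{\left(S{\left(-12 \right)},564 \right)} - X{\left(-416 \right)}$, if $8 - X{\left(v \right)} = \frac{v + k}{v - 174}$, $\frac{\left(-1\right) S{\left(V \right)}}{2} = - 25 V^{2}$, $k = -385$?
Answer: $- \frac{67639}{590} \approx -114.64$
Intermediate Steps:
$S{\left(V \right)} = 50 V^{2}$ ($S{\left(V \right)} = - 2 \left(- 25 V^{2}\right) = 50 V^{2}$)
$X{\left(v \right)} = 8 - \frac{-385 + v}{-174 + v}$ ($X{\left(v \right)} = 8 - \frac{v - 385}{v - 174} = 8 - \frac{-385 + v}{-174 + v}$)
$z{\left(S{\left(-12 \right)},564 \right)} - X{\left(-416 \right)} = -108 - \frac{-1007 + 7 \left(-416\right)}{-174 - 416} = -108 - \frac{-1007 - 2912}{-590} = -108 - \left(- \frac{1}{590}\right) \left(-3919\right) = -108 - \frac{3919}{590} = - \frac{67639}{590}$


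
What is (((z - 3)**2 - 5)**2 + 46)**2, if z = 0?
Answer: 3844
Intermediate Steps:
(((z - 3)**2 - 5)**2 + 46)**2 = (((0 - 3)**2 - 5)**2 + 46)**2 = (((-3)**2 - 5)**2 + 46)**2 = ((9 - 5)**2 + 46)**2 = (4**2 + 46)**2 = (16 + 46)**2 = 62**2 = 3844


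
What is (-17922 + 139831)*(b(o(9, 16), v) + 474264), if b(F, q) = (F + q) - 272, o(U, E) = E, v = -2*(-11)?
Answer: 57788523270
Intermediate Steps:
v = 22
b(F, q) = -272 + F + q
(-17922 + 139831)*(b(o(9, 16), v) + 474264) = (-17922 + 139831)*((-272 + 16 + 22) + 474264) = 121909*(-234 + 474264) = 121909*474030 = 57788523270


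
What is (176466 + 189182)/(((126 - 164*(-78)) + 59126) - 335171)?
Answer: -365648/263127 ≈ -1.3896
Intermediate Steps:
(176466 + 189182)/(((126 - 164*(-78)) + 59126) - 335171) = 365648/(((126 + 12792) + 59126) - 335171) = 365648/((12918 + 59126) - 335171) = 365648/(72044 - 335171) = 365648/(-263127) = 365648*(-1/263127) = -365648/263127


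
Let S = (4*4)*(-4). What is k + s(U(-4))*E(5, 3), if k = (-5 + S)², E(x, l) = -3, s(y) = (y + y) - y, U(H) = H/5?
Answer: 23817/5 ≈ 4763.4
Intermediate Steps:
S = -64 (S = 16*(-4) = -64)
U(H) = H/5 (U(H) = H*(⅕) = H/5)
s(y) = y (s(y) = 2*y - y = y)
k = 4761 (k = (-5 - 64)² = (-69)² = 4761)
k + s(U(-4))*E(5, 3) = 4761 + ((⅕)*(-4))*(-3) = 4761 - ⅘*(-3) = 4761 + 12/5 = 23817/5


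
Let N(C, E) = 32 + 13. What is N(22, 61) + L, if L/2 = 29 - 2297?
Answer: -4491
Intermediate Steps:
N(C, E) = 45
L = -4536 (L = 2*(29 - 2297) = 2*(-2268) = -4536)
N(22, 61) + L = 45 - 4536 = -4491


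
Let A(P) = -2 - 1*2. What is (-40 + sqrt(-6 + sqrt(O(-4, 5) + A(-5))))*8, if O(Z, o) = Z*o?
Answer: -320 + 8*sqrt(-6 + 2*I*sqrt(6)) ≈ -312.53 + 20.973*I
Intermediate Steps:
A(P) = -4 (A(P) = -2 - 2 = -4)
(-40 + sqrt(-6 + sqrt(O(-4, 5) + A(-5))))*8 = (-40 + sqrt(-6 + sqrt(-4*5 - 4)))*8 = (-40 + sqrt(-6 + sqrt(-20 - 4)))*8 = (-40 + sqrt(-6 + sqrt(-24)))*8 = (-40 + sqrt(-6 + 2*I*sqrt(6)))*8 = -320 + 8*sqrt(-6 + 2*I*sqrt(6))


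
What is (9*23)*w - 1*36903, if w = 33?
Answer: -30072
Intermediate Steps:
(9*23)*w - 1*36903 = (9*23)*33 - 1*36903 = 207*33 - 36903 = 6831 - 36903 = -30072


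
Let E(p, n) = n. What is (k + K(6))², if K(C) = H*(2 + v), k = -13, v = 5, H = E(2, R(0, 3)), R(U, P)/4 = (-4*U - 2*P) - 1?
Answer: 43681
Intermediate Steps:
R(U, P) = -4 - 16*U - 8*P (R(U, P) = 4*((-4*U - 2*P) - 1) = 4*(-1 - 4*U - 2*P) = -4 - 16*U - 8*P)
H = -28 (H = -4 - 16*0 - 8*3 = -4 + 0 - 24 = -28)
K(C) = -196 (K(C) = -28*(2 + 5) = -28*7 = -196)
(k + K(6))² = (-13 - 196)² = (-209)² = 43681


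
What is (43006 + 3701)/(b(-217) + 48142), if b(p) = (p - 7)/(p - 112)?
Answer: 2195229/2262706 ≈ 0.97018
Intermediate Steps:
b(p) = (-7 + p)/(-112 + p)
(43006 + 3701)/(b(-217) + 48142) = (43006 + 3701)/((-7 - 217)/(-112 - 217) + 48142) = 46707/(-224/(-329) + 48142) = 46707/(-1/329*(-224) + 48142) = 46707/(32/47 + 48142) = 46707/(2262706/47) = 46707*(47/2262706) = 2195229/2262706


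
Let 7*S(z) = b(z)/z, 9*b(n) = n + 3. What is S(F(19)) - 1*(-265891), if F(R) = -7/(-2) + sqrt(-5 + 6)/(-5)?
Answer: 8774404/33 ≈ 2.6589e+5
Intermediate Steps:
b(n) = 1/3 + n/9 (b(n) = (n + 3)/9 = (3 + n)/9 = 1/3 + n/9)
F(R) = 33/10 (F(R) = -7*(-1/2) + sqrt(1)*(-1/5) = 7/2 + 1*(-1/5) = 7/2 - 1/5 = 33/10)
S(z) = (1/3 + z/9)/(7*z) (S(z) = ((1/3 + z/9)/z)/7 = (1/3 + z/9)/(7*z))
S(F(19)) - 1*(-265891) = (3 + 33/10)/(63*(33/10)) - 1*(-265891) = (1/63)*(10/33)*(63/10) + 265891 = 1/33 + 265891 = 8774404/33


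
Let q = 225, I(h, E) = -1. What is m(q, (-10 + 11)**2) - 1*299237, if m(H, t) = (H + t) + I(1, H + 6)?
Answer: -299012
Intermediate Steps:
m(H, t) = -1 + H + t (m(H, t) = (H + t) - 1 = -1 + H + t)
m(q, (-10 + 11)**2) - 1*299237 = (-1 + 225 + (-10 + 11)**2) - 1*299237 = (-1 + 225 + 1**2) - 299237 = (-1 + 225 + 1) - 299237 = 225 - 299237 = -299012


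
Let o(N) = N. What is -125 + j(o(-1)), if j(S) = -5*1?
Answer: -130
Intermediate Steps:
j(S) = -5
-125 + j(o(-1)) = -125 - 5 = -130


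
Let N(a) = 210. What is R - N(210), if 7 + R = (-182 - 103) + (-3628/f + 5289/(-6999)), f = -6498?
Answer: -3806614259/7579917 ≈ -502.20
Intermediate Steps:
R = -2214831689/7579917 (R = -7 + ((-182 - 103) + (-3628/(-6498) + 5289/(-6999))) = -7 + (-285 + (-3628*(-1/6498) + 5289*(-1/6999))) = -7 + (-285 + (1814/3249 - 1763/2333)) = -7 + (-285 - 1495925/7579917) = -7 - 2161772270/7579917 = -2214831689/7579917 ≈ -292.20)
R - N(210) = -2214831689/7579917 - 1*210 = -2214831689/7579917 - 210 = -3806614259/7579917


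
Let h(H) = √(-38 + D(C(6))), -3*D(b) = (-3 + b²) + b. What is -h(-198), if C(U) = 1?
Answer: -I*√339/3 ≈ -6.1373*I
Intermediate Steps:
D(b) = 1 - b/3 - b²/3 (D(b) = -((-3 + b²) + b)/3 = -(-3 + b + b²)/3 = 1 - b/3 - b²/3)
h(H) = I*√339/3 (h(H) = √(-38 + (1 - ⅓*1 - ⅓*1²)) = √(-38 + (1 - ⅓ - ⅓*1)) = √(-38 + (1 - ⅓ - ⅓)) = √(-38 + ⅓) = √(-113/3) = I*√339/3)
-h(-198) = -I*√339/3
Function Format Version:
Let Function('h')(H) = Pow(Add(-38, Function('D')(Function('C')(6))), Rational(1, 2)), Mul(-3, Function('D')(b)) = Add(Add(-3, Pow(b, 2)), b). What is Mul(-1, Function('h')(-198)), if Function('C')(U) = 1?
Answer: Mul(Rational(-1, 3), I, Pow(339, Rational(1, 2))) ≈ Mul(-6.1373, I)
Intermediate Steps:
Function('D')(b) = Add(1, Mul(Rational(-1, 3), b), Mul(Rational(-1, 3), Pow(b, 2))) (Function('D')(b) = Mul(Rational(-1, 3), Add(Add(-3, Pow(b, 2)), b)) = Mul(Rational(-1, 3), Add(-3, b, Pow(b, 2))) = Add(1, Mul(Rational(-1, 3), b), Mul(Rational(-1, 3), Pow(b, 2))))
Function('h')(H) = Mul(Rational(1, 3), I, Pow(339, Rational(1, 2))) (Function('h')(H) = Pow(Add(-38, Add(1, Mul(Rational(-1, 3), 1), Mul(Rational(-1, 3), Pow(1, 2)))), Rational(1, 2)) = Pow(Add(-38, Add(1, Rational(-1, 3), Mul(Rational(-1, 3), 1))), Rational(1, 2)) = Pow(Add(-38, Add(1, Rational(-1, 3), Rational(-1, 3))), Rational(1, 2)) = Pow(Add(-38, Rational(1, 3)), Rational(1, 2)) = Pow(Rational(-113, 3), Rational(1, 2)) = Mul(Rational(1, 3), I, Pow(339, Rational(1, 2))))
Mul(-1, Function('h')(-198)) = Mul(-1, Mul(Rational(1, 3), I, Pow(339, Rational(1, 2)))) = Mul(Rational(-1, 3), I, Pow(339, Rational(1, 2)))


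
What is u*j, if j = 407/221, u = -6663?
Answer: -2711841/221 ≈ -12271.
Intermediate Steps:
j = 407/221 (j = 407*(1/221) = 407/221 ≈ 1.8416)
u*j = -6663*407/221 = -2711841/221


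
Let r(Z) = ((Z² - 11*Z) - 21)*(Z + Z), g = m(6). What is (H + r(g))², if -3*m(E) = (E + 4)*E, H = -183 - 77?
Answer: 586608400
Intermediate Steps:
H = -260
m(E) = -E*(4 + E)/3 (m(E) = -(E + 4)*E/3 = -(4 + E)*E/3 = -E*(4 + E)/3)
g = -20 (g = -⅓*6*(4 + 6) = -⅓*6*10 = -20)
r(Z) = 2*Z*(-21 + Z² - 11*Z) (r(Z) = (-21 + Z² - 11*Z)*(2*Z) = 2*Z*(-21 + Z² - 11*Z))
(H + r(g))² = (-260 + 2*(-20)*(-21 + (-20)² - 11*(-20)))² = (-260 + 2*(-20)*(-21 + 400 + 220))² = (-260 + 2*(-20)*599)² = (-260 - 23960)² = (-24220)² = 586608400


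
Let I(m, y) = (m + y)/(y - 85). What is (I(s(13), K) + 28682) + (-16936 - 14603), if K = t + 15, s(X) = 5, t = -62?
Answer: -62847/22 ≈ -2856.7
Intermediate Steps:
K = -47 (K = -62 + 15 = -47)
I(m, y) = (m + y)/(-85 + y)
(I(s(13), K) + 28682) + (-16936 - 14603) = ((5 - 47)/(-85 - 47) + 28682) + (-16936 - 14603) = (-42/(-132) + 28682) - 31539 = (-1/132*(-42) + 28682) - 31539 = (7/22 + 28682) - 31539 = 631011/22 - 31539 = -62847/22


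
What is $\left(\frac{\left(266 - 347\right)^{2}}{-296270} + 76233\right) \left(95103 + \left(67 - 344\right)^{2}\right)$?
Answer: $\frac{1940459628288684}{148135} \approx 1.3099 \cdot 10^{10}$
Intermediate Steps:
$\left(\frac{\left(266 - 347\right)^{2}}{-296270} + 76233\right) \left(95103 + \left(67 - 344\right)^{2}\right) = \left(\left(-81\right)^{2} \left(- \frac{1}{296270}\right) + 76233\right) \left(95103 + \left(-277\right)^{2}\right) = \left(6561 \left(- \frac{1}{296270}\right) + 76233\right) \left(95103 + 76729\right) = \left(- \frac{6561}{296270} + 76233\right) 171832 = \frac{22585544349}{296270} \cdot 171832 = \frac{1940459628288684}{148135}$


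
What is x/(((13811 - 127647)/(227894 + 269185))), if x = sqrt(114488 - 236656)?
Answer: -497079*I*sqrt(30542)/56918 ≈ -1526.2*I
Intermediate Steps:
x = 2*I*sqrt(30542) (x = sqrt(-122168) = 2*I*sqrt(30542) ≈ 349.53*I)
x/(((13811 - 127647)/(227894 + 269185))) = (2*I*sqrt(30542))/(((13811 - 127647)/(227894 + 269185))) = (2*I*sqrt(30542))/((-113836/497079)) = (2*I*sqrt(30542))/((-113836*1/497079)) = (2*I*sqrt(30542))/(-113836/497079) = (2*I*sqrt(30542))*(-497079/113836) = -497079*I*sqrt(30542)/56918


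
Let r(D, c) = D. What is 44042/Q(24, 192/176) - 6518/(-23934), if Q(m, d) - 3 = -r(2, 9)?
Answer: 527053873/11967 ≈ 44042.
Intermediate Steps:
Q(m, d) = 1 (Q(m, d) = 3 - 1*2 = 3 - 2 = 1)
44042/Q(24, 192/176) - 6518/(-23934) = 44042/1 - 6518/(-23934) = 44042*1 - 6518*(-1/23934) = 44042 + 3259/11967 = 527053873/11967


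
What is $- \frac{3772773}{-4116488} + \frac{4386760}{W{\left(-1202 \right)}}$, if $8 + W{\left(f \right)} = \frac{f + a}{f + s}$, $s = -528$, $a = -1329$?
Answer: $- \frac{31240375008772543}{46553362792} \approx -6.7107 \cdot 10^{5}$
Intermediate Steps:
$W{\left(f \right)} = -8 + \frac{-1329 + f}{-528 + f}$ ($W{\left(f \right)} = -8 + \frac{f - 1329}{f - 528} = -8 + \frac{-1329 + f}{-528 + f}$)
$- \frac{3772773}{-4116488} + \frac{4386760}{W{\left(-1202 \right)}} = - \frac{3772773}{-4116488} + \frac{4386760}{\frac{1}{-528 - 1202} \left(2895 - -8414\right)} = \left(-3772773\right) \left(- \frac{1}{4116488}\right) + \frac{4386760}{\frac{1}{-1730} \left(2895 + 8414\right)} = \frac{3772773}{4116488} + \frac{4386760}{\left(- \frac{1}{1730}\right) 11309} = \frac{3772773}{4116488} + \frac{4386760}{- \frac{11309}{1730}} = \frac{3772773}{4116488} + 4386760 \left(- \frac{1730}{11309}\right) = \frac{3772773}{4116488} - \frac{7589094800}{11309} = - \frac{31240375008772543}{46553362792}$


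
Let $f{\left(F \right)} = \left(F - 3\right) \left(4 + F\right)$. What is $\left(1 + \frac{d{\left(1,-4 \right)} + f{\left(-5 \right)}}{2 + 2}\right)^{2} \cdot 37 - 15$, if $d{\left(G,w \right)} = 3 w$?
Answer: $-15$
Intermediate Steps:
$f{\left(F \right)} = \left(-3 + F\right) \left(4 + F\right)$
$\left(1 + \frac{d{\left(1,-4 \right)} + f{\left(-5 \right)}}{2 + 2}\right)^{2} \cdot 37 - 15 = \left(1 + \frac{3 \left(-4\right) - \left(17 - 25\right)}{2 + 2}\right)^{2} \cdot 37 - 15 = \left(1 + \frac{-12 - -8}{4}\right)^{2} \cdot 37 - 15 = \left(1 + \left(-12 + 8\right) \frac{1}{4}\right)^{2} \cdot 37 - 15 = \left(1 - 1\right)^{2} \cdot 37 - 15 = 0^{2} \cdot 37 - 15 = 0 \cdot 37 - 15 = 0 - 15 = -15$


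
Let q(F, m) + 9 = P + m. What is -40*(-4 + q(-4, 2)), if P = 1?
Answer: 400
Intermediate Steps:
q(F, m) = -8 + m (q(F, m) = -9 + (1 + m) = -8 + m)
-40*(-4 + q(-4, 2)) = -40*(-4 + (-8 + 2)) = -40*(-4 - 6) = -40*(-10) = 400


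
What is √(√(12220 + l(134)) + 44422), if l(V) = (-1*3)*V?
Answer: √(44422 + √11818) ≈ 211.02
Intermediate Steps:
l(V) = -3*V
√(√(12220 + l(134)) + 44422) = √(√(12220 - 3*134) + 44422) = √(√(12220 - 402) + 44422) = √(√11818 + 44422) = √(44422 + √11818)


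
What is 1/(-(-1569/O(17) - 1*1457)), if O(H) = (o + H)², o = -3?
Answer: 196/287141 ≈ 0.00068259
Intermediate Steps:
O(H) = (-3 + H)²
1/(-(-1569/O(17) - 1*1457)) = 1/(-(-1569/(-3 + 17)² - 1*1457)) = 1/(-(-1569/(14²) - 1457)) = 1/(-(-1569/196 - 1457)) = 1/(-1*(-287141/196)) = 1/(287141/196) = 196/287141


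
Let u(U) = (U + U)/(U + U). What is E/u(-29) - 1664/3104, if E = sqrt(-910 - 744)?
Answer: -52/97 + I*sqrt(1654) ≈ -0.53608 + 40.669*I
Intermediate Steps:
u(U) = 1 (u(U) = (2*U)/((2*U)) = (2*U)*(1/(2*U)) = 1)
E = I*sqrt(1654) (E = sqrt(-1654) = I*sqrt(1654) ≈ 40.669*I)
E/u(-29) - 1664/3104 = (I*sqrt(1654))/1 - 1664/3104 = (I*sqrt(1654))*1 - 1664*1/3104 = I*sqrt(1654) - 52/97 = -52/97 + I*sqrt(1654)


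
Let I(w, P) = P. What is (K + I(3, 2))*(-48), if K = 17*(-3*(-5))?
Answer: -12336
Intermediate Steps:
K = 255 (K = 17*15 = 255)
(K + I(3, 2))*(-48) = (255 + 2)*(-48) = 257*(-48) = -12336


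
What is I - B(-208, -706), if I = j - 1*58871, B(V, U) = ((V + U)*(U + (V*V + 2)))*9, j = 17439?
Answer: 350057128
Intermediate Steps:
B(V, U) = 9*(U + V)*(2 + U + V²) (B(V, U) = ((U + V)*(U + (V² + 2)))*9 = ((U + V)*(U + (2 + V²)))*9 = ((U + V)*(2 + U + V²))*9 = 9*(U + V)*(2 + U + V²))
I = -41432 (I = 17439 - 1*58871 = 17439 - 58871 = -41432)
I - B(-208, -706) = -41432 - (9*(-706)² + 9*(-208)³ + 18*(-706) + 18*(-208) + 9*(-706)*(-208) + 9*(-706)*(-208)²) = -41432 - (9*498436 + 9*(-8998912) - 12708 - 3744 + 1321632 + 9*(-706)*43264) = -41432 - (4485924 - 80990208 - 12708 - 3744 + 1321632 - 274899456) = -41432 - 1*(-350098560) = -41432 + 350098560 = 350057128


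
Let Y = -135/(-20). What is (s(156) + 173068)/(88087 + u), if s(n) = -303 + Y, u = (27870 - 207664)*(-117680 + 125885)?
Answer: -691087/5900486732 ≈ -0.00011712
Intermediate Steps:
Y = 27/4 (Y = -135*(-1/20) = 27/4 ≈ 6.7500)
u = -1475209770 (u = -179794*8205 = -1475209770)
s(n) = -1185/4 (s(n) = -303 + 27/4 = -1185/4)
(s(156) + 173068)/(88087 + u) = (-1185/4 + 173068)/(88087 - 1475209770) = (691087/4)/(-1475121683) = (691087/4)*(-1/1475121683) = -691087/5900486732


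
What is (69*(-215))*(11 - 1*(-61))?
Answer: -1068120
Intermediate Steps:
(69*(-215))*(11 - 1*(-61)) = -14835*(11 + 61) = -14835*72 = -1068120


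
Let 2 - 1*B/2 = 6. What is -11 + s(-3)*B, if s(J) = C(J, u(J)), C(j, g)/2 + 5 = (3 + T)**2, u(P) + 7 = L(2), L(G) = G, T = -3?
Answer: 69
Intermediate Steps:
B = -8 (B = 4 - 2*6 = 4 - 12 = -8)
u(P) = -5 (u(P) = -7 + 2 = -5)
C(j, g) = -10 (C(j, g) = -10 + 2*(3 - 3)**2 = -10 + 2*0**2 = -10 + 2*0 = -10 + 0 = -10)
s(J) = -10
-11 + s(-3)*B = -11 - 10*(-8) = -11 + 80 = 69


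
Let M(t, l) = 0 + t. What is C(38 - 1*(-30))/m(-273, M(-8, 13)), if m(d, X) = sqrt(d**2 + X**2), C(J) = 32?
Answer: 32*sqrt(74593)/74593 ≈ 0.11717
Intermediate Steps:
M(t, l) = t
m(d, X) = sqrt(X**2 + d**2)
C(38 - 1*(-30))/m(-273, M(-8, 13)) = 32/(sqrt((-8)**2 + (-273)**2)) = 32/(sqrt(64 + 74529)) = 32/(sqrt(74593)) = 32*(sqrt(74593)/74593) = 32*sqrt(74593)/74593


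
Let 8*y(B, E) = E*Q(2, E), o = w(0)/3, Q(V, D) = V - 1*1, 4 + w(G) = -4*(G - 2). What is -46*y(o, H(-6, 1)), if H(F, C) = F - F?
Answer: 0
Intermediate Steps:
w(G) = 4 - 4*G (w(G) = -4 - 4*(G - 2) = -4 - 4*(-2 + G) = -4 + (8 - 4*G) = 4 - 4*G)
Q(V, D) = -1 + V (Q(V, D) = V - 1 = -1 + V)
o = 4/3 (o = (4 - 4*0)/3 = (4 + 0)*(⅓) = 4*(⅓) = 4/3 ≈ 1.3333)
H(F, C) = 0
y(B, E) = E/8 (y(B, E) = (E*(-1 + 2))/8 = (E*1)/8 = E/8)
-46*y(o, H(-6, 1)) = -23*0/4 = -46*0 = 0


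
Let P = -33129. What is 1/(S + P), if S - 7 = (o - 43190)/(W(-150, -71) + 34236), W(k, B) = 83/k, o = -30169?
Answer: -466847/15463906684 ≈ -3.0189e-5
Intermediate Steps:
S = 2267579/466847 (S = 7 + (-30169 - 43190)/(83/(-150) + 34236) = 7 - 73359/(83*(-1/150) + 34236) = 7 - 73359/(-83/150 + 34236) = 7 - 73359/5135317/150 = 7 - 73359*150/5135317 = 7 - 1000350/466847 = 2267579/466847 ≈ 4.8572)
1/(S + P) = 1/(2267579/466847 - 33129) = 1/(-15463906684/466847) = -466847/15463906684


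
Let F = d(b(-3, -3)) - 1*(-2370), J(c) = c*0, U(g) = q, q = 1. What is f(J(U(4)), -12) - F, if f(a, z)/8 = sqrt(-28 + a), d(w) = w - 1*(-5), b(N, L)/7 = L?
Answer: -2354 + 16*I*sqrt(7) ≈ -2354.0 + 42.332*I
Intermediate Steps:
U(g) = 1
b(N, L) = 7*L
d(w) = 5 + w (d(w) = w + 5 = 5 + w)
J(c) = 0
F = 2354 (F = (5 + 7*(-3)) - 1*(-2370) = (5 - 21) + 2370 = -16 + 2370 = 2354)
f(a, z) = 8*sqrt(-28 + a)
f(J(U(4)), -12) - F = 8*sqrt(-28 + 0) - 1*2354 = 8*sqrt(-28) - 2354 = 8*(2*I*sqrt(7)) - 2354 = 16*I*sqrt(7) - 2354 = -2354 + 16*I*sqrt(7)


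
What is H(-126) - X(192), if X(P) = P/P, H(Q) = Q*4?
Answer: -505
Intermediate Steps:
H(Q) = 4*Q
X(P) = 1
H(-126) - X(192) = 4*(-126) - 1*1 = -504 - 1 = -505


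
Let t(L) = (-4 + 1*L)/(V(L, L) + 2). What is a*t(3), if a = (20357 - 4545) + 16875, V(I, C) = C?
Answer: -32687/5 ≈ -6537.4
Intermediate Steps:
t(L) = (-4 + L)/(2 + L) (t(L) = (-4 + 1*L)/(L + 2) = (-4 + L)/(2 + L))
a = 32687 (a = 15812 + 16875 = 32687)
a*t(3) = 32687*((-4 + 3)/(2 + 3)) = 32687*(-1/5) = 32687*((⅕)*(-1)) = 32687*(-⅕) = -32687/5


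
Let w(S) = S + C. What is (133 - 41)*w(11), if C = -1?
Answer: 920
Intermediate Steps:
w(S) = -1 + S (w(S) = S - 1 = -1 + S)
(133 - 41)*w(11) = (133 - 41)*(-1 + 11) = 92*10 = 920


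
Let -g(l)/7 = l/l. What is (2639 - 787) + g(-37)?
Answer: 1845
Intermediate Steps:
g(l) = -7 (g(l) = -7*l/l = -7*1 = -7)
(2639 - 787) + g(-37) = (2639 - 787) - 7 = 1852 - 7 = 1845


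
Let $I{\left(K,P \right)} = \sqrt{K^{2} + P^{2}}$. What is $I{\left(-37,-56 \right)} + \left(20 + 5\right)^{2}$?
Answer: $625 + \sqrt{4505} \approx 692.12$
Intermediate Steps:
$I{\left(-37,-56 \right)} + \left(20 + 5\right)^{2} = \sqrt{\left(-37\right)^{2} + \left(-56\right)^{2}} + \left(20 + 5\right)^{2} = \sqrt{1369 + 3136} + 25^{2} = \sqrt{4505} + 625 = 625 + \sqrt{4505}$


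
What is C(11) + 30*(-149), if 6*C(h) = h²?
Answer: -26699/6 ≈ -4449.8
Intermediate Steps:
C(h) = h²/6
C(11) + 30*(-149) = (⅙)*11² + 30*(-149) = (⅙)*121 - 4470 = 121/6 - 4470 = -26699/6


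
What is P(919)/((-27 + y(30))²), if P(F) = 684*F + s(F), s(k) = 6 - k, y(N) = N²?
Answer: 627683/762129 ≈ 0.82359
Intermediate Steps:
P(F) = 6 + 683*F (P(F) = 684*F + (6 - F) = 6 + 683*F)
P(919)/((-27 + y(30))²) = (6 + 683*919)/((-27 + 30²)²) = (6 + 627677)/((-27 + 900)²) = 627683/(873²) = 627683/762129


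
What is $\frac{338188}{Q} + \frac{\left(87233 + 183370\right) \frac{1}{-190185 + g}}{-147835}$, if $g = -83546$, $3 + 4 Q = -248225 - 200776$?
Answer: $- \frac{13685430990881027}{4542463729738635} \approx -3.0128$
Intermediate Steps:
$Q = -112251$ ($Q = - \frac{3}{4} + \frac{-248225 - 200776}{4} = - \frac{3}{4} + \frac{1}{4} \left(-449001\right) = - \frac{3}{4} - \frac{449001}{4} = -112251$)
$\frac{338188}{Q} + \frac{\left(87233 + 183370\right) \frac{1}{-190185 + g}}{-147835} = \frac{338188}{-112251} + \frac{\left(87233 + 183370\right) \frac{1}{-190185 - 83546}}{-147835} = 338188 \left(- \frac{1}{112251}\right) + \frac{270603}{-273731} \left(- \frac{1}{147835}\right) = - \frac{338188}{112251} + 270603 \left(- \frac{1}{273731}\right) \left(- \frac{1}{147835}\right) = - \frac{338188}{112251} - - \frac{270603}{40467022385} = - \frac{338188}{112251} + \frac{270603}{40467022385} = - \frac{13685430990881027}{4542463729738635}$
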